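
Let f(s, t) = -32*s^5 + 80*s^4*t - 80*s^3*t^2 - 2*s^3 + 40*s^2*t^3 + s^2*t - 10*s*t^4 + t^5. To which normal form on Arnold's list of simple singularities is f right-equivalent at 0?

The Hessian of f at 0 is [[0, 0], [0, 0]] with rank 0, so corank 2. A Groebner basis of the Jacobian ideal J(f) in C{s,t} is {s*t/10 + t^4, s*t^2, s^2 - s*t/2}; counting standard monomials gives mu = 6. Corank 2; j^3 = -s^2*(2*s - t) has shape L^2 M (L != M), so D-series; mu = 6 gives D_6.

D_{6}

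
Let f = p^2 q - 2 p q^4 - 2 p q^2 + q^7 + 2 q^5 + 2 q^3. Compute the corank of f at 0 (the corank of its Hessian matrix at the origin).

2

Hessian at 0 has rank 0.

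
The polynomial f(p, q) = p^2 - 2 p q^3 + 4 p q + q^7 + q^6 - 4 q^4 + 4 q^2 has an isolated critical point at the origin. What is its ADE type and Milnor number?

Type A6, Milnor number mu = 6.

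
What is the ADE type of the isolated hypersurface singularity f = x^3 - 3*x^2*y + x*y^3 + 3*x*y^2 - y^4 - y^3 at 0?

E_7

The Hessian of f at 0 is [[0, 0], [0, 0]] with rank 0, so corank 2. A Groebner basis of the Jacobian ideal J(f) in C{x,y} is {x^3 - 3*x^2*y - 6*x^2 + 12*x*y - 6*y^2, 3*x^2 + x*y^2 - 6*x*y + 3*y^2, 3*x^2 - 6*x*y + y^3 + 3*y^2}; counting standard monomials gives mu = 7. Corank 2; j^3 = (x - y)^3 is a perfect cube, so E-series; the 4-jet and mu = 7 give E_7.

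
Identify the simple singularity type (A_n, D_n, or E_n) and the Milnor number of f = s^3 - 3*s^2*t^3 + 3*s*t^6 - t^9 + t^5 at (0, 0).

Type E_8, Milnor number mu = 8.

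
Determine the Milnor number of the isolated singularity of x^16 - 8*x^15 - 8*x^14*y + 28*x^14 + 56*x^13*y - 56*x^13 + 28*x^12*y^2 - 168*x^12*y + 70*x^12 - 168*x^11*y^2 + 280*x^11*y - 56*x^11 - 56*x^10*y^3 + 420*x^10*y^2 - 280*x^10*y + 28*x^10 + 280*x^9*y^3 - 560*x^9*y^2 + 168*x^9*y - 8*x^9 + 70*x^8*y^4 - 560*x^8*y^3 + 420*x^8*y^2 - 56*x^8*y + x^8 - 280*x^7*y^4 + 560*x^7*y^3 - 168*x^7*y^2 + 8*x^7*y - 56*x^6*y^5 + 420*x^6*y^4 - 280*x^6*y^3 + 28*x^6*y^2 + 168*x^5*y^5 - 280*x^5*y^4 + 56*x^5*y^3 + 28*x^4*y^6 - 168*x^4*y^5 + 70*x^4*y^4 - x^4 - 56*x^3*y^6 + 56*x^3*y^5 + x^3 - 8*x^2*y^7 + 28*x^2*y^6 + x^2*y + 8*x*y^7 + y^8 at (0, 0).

9

The Hessian of f at 0 has rank 0. Corank 2; j^3 = x^2*(x + y) has shape L^2 M (L != M), so D-series; mu = 9 gives D_9.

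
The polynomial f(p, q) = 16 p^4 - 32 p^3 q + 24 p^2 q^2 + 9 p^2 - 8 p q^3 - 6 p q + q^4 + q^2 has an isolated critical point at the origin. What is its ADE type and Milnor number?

Type A3, Milnor number mu = 3.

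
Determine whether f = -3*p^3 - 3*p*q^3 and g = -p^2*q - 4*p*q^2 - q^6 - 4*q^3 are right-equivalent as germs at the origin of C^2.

The Hessian of f at 0 has rank 0. Corank 2; j^3 = -3*p^3 is a perfect cube, so E-series; the 4-jet and mu = 7 give E_7. The Hessian of g at 0 has rank 0. Corank 2; j^3 = -q*(p + 2*q)^2 has shape L^2 M (L != M), so D-series; mu = 7 gives D_7. f is E_7 but g is D_7, hence not right-equivalent.

No.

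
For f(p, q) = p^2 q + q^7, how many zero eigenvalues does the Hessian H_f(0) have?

2

The Hessian at 0 is [[0, 0], [0, 0]] of rank 0; hence corank 2.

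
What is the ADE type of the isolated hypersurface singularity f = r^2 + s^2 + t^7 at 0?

A_{6}

The Hessian of f at 0 has rank 2. Corank 1: A-series; mu = 6 gives A_6.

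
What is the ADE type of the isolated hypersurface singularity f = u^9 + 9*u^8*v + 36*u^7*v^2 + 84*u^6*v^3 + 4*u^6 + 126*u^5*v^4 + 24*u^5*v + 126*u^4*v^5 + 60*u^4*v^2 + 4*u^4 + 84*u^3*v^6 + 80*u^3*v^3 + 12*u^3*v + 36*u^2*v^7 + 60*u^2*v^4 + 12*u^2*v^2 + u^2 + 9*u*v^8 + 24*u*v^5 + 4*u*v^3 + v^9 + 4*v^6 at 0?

A_{8}

The Hessian of f at 0 is [[2, 0], [0, 0]] with rank 1, so corank 1. A Groebner basis of the Jacobian ideal J(f) in C{u,v} is {u^2/2 + u*v^3, -3*u^2/2 + u*v/2 + v^4, u^3, u^2*v + u*v^2 + u/6 + v^3/3}; counting standard monomials gives mu = 8. Corank 1: A-series; mu = 8 gives A_8.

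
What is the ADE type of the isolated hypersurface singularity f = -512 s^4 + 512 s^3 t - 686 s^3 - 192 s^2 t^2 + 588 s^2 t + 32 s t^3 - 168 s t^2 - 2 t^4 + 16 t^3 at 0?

The Hessian of f at 0 is [[0, 0], [0, 0]] with rank 0, so corank 2. A Groebner basis of the Jacobian ideal J(f) in C{s,t} is {t^4, s*t^2 - 23*t^3/84, s^2 - 4*s*t/7 + 4*t^2/49}; counting standard monomials gives mu = 6. Corank 2; j^3 = -2*(7*s - 2*t)^3 is a perfect cube, so E-series; the 4-jet and mu = 6 give E_6.

E_{6}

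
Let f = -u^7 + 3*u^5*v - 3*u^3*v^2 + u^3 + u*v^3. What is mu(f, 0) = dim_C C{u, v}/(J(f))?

The Hessian of f at 0 is [[0, 0], [0, 0]] with rank 0, so corank 2. A Groebner basis of the Jacobian ideal J(f) in C{u,v} is {u^3, u*v^2, 3*u^2 + v^3}; counting standard monomials gives mu = 7. Corank 2; j^3 = u^3 is a perfect cube, so E-series; the 4-jet and mu = 7 give E_7.

7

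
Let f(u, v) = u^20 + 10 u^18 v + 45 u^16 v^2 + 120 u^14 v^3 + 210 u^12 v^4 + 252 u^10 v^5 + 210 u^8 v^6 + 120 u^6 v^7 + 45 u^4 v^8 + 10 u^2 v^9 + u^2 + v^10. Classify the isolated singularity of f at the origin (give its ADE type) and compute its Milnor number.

Type A9, Milnor number mu = 9.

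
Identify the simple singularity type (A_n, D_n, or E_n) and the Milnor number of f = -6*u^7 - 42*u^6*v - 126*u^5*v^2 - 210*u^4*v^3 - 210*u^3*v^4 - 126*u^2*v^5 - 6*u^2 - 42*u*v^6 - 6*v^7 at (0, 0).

The Hessian of f at 0 has rank 1. Corank 1: A-series; mu = 6 gives A_6.

Type A6, Milnor number mu = 6.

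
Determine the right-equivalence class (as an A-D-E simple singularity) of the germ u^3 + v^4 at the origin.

E_{6}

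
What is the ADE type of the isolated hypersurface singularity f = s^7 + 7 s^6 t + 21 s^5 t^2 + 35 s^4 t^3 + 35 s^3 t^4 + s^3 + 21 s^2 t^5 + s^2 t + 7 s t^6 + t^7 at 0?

The Hessian of f at 0 has rank 0. Corank 2; j^3 = s^2*(s + t) has shape L^2 M (L != M), so D-series; mu = 8 gives D_8.

D_8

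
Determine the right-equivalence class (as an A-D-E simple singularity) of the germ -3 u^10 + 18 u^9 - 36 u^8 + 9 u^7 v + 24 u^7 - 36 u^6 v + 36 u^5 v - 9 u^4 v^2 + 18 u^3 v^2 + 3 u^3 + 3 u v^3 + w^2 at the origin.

The Hessian of f at 0 has rank 1. Corank 2; j^3 = 3*u^3 is a perfect cube, so E-series; the 4-jet and mu = 7 give E_7.

E_7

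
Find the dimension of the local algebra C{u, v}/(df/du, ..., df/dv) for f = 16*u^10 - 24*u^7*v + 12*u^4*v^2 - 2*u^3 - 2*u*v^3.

The Hessian of f at 0 has rank 0. Corank 2; j^3 = -2*u^3 is a perfect cube, so E-series; the 4-jet and mu = 7 give E_7.

7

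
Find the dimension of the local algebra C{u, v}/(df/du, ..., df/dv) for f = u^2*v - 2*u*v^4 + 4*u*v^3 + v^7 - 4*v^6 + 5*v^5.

6

The Hessian of f at 0 has rank 0. Corank 2; j^3 = u^2*v has shape L^2 M (L != M), so D-series; mu = 6 gives D_6.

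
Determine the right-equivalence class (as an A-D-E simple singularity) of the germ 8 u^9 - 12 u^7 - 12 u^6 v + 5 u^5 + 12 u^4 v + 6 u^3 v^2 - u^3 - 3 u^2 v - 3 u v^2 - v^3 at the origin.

E_8

The Hessian of f at 0 has rank 0. Corank 2; j^3 = -(u + v)^3 is a perfect cube, so E-series; the 5-jet and mu = 8 give E_8.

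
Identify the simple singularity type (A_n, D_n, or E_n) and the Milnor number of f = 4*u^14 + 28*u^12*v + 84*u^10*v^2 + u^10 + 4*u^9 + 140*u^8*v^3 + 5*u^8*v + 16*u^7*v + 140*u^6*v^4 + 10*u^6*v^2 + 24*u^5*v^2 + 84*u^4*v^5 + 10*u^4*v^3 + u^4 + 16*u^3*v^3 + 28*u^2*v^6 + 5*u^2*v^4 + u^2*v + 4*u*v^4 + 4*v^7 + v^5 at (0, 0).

Type D_{6}, Milnor number mu = 6.

The Hessian of f at 0 is [[0, 0], [0, 0]] with rank 0, so corank 2. A Groebner basis of the Jacobian ideal J(f) in C{u,v} is {u*v/2 + v^4, u*v^2, u^2 - 5*u*v/2}; counting standard monomials gives mu = 6. Corank 2; j^3 = u^2*v has shape L^2 M (L != M), so D-series; mu = 6 gives D_6.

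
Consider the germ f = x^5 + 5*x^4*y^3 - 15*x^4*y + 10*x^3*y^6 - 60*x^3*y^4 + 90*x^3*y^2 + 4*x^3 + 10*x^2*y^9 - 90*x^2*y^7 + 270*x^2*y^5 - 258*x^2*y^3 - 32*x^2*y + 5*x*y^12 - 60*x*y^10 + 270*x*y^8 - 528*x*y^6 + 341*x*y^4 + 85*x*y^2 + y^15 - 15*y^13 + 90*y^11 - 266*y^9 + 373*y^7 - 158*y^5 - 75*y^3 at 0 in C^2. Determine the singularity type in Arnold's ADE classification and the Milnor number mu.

The Hessian of f at 0 has rank 0. Corank 2; j^3 = (x - 3*y)*(2*x - 5*y)^2 has shape L^2 M (L != M), so D-series; mu = 6 gives D_6.

Type D6, Milnor number mu = 6.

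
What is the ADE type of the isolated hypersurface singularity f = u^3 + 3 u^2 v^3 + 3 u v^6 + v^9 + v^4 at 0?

The Hessian of f at 0 has rank 0. Corank 2; j^3 = u^3 is a perfect cube, so E-series; the 4-jet and mu = 6 give E_6.

E_6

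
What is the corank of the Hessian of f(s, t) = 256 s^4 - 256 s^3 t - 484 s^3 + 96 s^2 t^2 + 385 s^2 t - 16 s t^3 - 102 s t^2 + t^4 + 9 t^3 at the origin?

Hessian at 0 has rank 0.

2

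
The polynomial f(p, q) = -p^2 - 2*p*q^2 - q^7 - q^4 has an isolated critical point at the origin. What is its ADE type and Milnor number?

Type A6, Milnor number mu = 6.

The Hessian of f at 0 has rank 1. Corank 1: A-series; mu = 6 gives A_6.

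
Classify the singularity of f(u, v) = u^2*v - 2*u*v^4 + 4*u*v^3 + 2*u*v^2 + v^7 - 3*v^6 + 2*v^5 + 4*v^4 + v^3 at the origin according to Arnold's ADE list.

D_7

The Hessian of f at 0 is [[0, 0], [0, 0]] with rank 0, so corank 2. A Groebner basis of the Jacobian ideal J(f) in C{u,v} is {-u*v + v^4 - 2*v^3 - v^2, u^3 - 9*u^2/10 + 39*u*v/5 + 101*v^3/5 + 87*v^2/10, u^2*v + u^2/5 - 22*u*v/5 - 53*v^3/5 - 23*v^2/5, u^2/10 + u*v^2 + 9*u*v/5 + 21*v^3/5 + 17*v^2/10}; counting standard monomials gives mu = 7. Corank 2; j^3 = v*(u + v)^2 has shape L^2 M (L != M), so D-series; mu = 7 gives D_7.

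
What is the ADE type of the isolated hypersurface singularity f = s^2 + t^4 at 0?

A3

The Hessian of f at 0 is [[2, 0], [0, 0]] with rank 1, so corank 1. A Groebner basis of the Jacobian ideal J(f) in C{s,t} is {t^3, s}; counting standard monomials gives mu = 3. Corank 1: A-series; mu = 3 gives A_3.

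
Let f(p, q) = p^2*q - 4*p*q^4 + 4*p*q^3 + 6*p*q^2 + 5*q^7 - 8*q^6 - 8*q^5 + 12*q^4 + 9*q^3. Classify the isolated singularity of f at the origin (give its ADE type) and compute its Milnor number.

The Hessian of f at 0 has rank 0. Corank 2; j^3 = q*(p + 3*q)^2 has shape L^2 M (L != M), so D-series; mu = 8 gives D_8.

Type D8, Milnor number mu = 8.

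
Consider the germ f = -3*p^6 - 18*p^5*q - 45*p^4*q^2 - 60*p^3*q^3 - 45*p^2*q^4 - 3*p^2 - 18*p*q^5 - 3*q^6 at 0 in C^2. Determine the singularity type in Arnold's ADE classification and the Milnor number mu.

Type A_5, Milnor number mu = 5.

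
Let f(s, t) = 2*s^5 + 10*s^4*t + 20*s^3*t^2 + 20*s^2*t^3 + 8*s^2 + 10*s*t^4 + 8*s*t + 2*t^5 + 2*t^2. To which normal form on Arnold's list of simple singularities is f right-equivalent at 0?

The Hessian of f at 0 has rank 1. Corank 1: A-series; mu = 4 gives A_4.

A4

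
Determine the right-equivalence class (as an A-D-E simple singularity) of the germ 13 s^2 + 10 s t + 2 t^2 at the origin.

A1

The Hessian of f at 0 has rank 2. Corank 0: nondegenerate Morse point, so A_1.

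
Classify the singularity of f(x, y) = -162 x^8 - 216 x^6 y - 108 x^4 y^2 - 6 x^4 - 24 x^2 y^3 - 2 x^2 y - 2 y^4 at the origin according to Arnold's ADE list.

D5

The Hessian of f at 0 is [[0, 0], [0, 0]] with rank 0, so corank 2. A Groebner basis of the Jacobian ideal J(f) in C{x,y} is {x^3, x^2/4 + y^3, x*y}; counting standard monomials gives mu = 5. Corank 2; j^3 = -2*x^2*y has shape L^2 M (L != M), so D-series; mu = 5 gives D_5.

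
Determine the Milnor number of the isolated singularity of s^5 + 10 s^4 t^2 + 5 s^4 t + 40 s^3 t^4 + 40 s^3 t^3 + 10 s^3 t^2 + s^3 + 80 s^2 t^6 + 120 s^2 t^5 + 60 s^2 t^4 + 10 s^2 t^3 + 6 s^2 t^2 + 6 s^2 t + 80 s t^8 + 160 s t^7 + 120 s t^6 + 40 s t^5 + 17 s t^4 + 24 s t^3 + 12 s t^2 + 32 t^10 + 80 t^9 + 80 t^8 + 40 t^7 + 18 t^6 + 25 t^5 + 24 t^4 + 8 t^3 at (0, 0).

The Hessian of f at 0 has rank 0. Corank 2; j^3 = (s + 2*t)^3 is a perfect cube, so E-series; the 5-jet and mu = 8 give E_8.

8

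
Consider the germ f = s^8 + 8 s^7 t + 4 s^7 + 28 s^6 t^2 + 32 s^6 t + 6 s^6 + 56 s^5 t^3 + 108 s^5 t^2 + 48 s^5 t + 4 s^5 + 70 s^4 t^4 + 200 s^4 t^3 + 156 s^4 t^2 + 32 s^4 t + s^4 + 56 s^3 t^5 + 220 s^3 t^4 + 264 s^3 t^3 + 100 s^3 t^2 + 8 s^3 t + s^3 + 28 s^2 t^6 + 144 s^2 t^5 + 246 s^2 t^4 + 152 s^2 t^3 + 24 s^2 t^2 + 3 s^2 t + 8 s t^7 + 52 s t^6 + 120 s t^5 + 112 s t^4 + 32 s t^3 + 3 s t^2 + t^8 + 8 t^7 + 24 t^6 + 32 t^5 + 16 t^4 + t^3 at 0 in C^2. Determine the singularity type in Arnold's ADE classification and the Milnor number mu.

Type E_6, Milnor number mu = 6.

The Hessian of f at 0 has rank 0. Corank 2; j^3 = (s + t)^3 is a perfect cube, so E-series; the 4-jet and mu = 6 give E_6.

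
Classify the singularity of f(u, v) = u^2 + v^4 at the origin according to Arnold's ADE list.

The Hessian of f at 0 has rank 1. Corank 1: A-series; mu = 3 gives A_3.

A3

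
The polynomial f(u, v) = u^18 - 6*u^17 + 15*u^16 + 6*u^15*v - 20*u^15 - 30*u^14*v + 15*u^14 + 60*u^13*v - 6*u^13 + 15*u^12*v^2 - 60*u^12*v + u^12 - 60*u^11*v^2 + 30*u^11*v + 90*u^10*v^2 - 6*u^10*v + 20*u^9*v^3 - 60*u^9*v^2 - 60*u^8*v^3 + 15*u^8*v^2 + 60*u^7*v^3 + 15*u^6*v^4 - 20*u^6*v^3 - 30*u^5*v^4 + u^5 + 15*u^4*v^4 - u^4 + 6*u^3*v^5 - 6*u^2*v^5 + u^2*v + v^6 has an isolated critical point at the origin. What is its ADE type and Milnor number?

Type D_{7}, Milnor number mu = 7.

The Hessian of f at 0 has rank 0. Corank 2; j^3 = u^2*v has shape L^2 M (L != M), so D-series; mu = 7 gives D_7.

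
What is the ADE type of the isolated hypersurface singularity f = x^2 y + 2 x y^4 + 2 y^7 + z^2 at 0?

D_{8}

The Hessian of f at 0 is [[0, 0, 0], [0, 0, 0], [0, 0, 2]] with rank 1, so corank 2. A Groebner basis of the Jacobian ideal J(f) in C{x,y,z} is {-x^2/6 + x*y^3, x*y + y^4, x^3, x^2*y, z}; counting standard monomials gives mu = 8. Corank 2; j^3 = x^2*y has shape L^2 M (L != M), so D-series; mu = 8 gives D_8.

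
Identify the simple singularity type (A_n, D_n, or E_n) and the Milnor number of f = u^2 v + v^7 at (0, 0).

Type D8, Milnor number mu = 8.

The Hessian of f at 0 is [[0, 0], [0, 0]] with rank 0, so corank 2. A Groebner basis of the Jacobian ideal J(f) in C{u,v} is {u^2/7 + v^6, u^3, u*v}; counting standard monomials gives mu = 8. Corank 2; j^3 = u^2*v has shape L^2 M (L != M), so D-series; mu = 8 gives D_8.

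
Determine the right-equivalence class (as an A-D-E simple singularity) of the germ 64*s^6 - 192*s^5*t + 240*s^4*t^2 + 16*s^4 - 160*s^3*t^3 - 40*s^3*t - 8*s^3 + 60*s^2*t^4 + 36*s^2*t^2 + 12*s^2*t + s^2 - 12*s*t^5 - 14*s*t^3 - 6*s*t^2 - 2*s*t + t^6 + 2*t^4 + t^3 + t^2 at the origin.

A2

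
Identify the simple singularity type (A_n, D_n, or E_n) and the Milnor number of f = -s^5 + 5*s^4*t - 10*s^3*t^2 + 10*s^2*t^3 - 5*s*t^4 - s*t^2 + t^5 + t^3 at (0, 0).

Type D_6, Milnor number mu = 6.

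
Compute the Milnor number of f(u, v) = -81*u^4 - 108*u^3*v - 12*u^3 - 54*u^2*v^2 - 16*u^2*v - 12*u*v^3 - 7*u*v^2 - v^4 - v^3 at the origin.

5

The Hessian of f at 0 is [[0, 0], [0, 0]] with rank 0, so corank 2. A Groebner basis of the Jacobian ideal J(f) in C{u,v} is {u*v^2 + 2*u*v/3 + v^2/3, -4*u*v/3 + v^3 - 2*v^2/3, u^2 + 5*u*v/6 + v^2/6}; counting standard monomials gives mu = 5. Corank 2; j^3 = -(2*u + v)^2*(3*u + v) has shape L^2 M (L != M), so D-series; mu = 5 gives D_5.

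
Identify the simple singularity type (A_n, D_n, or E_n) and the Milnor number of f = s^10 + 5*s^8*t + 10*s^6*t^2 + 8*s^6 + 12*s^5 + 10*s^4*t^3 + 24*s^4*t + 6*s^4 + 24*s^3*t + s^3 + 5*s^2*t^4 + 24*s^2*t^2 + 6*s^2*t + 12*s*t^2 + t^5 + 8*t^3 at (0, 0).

Type E8, Milnor number mu = 8.

The Hessian of f at 0 is [[0, 0], [0, 0]] with rank 0, so corank 2. A Groebner basis of the Jacobian ideal J(f) in C{s,t} is {s^2/128 + s*t^3 + s*t^2/8 + s*t/32 + t^3/4 + t^2/32, t^4, s^3 + 3*s^2/4 + 3*s*t + 8*t^3 + 3*t^2, s^2*t - s^2/8 + 2*s*t^2 - s*t/2 - t^2/2}; counting standard monomials gives mu = 8. Corank 2; j^3 = (s + 2*t)^3 is a perfect cube, so E-series; the 5-jet and mu = 8 give E_8.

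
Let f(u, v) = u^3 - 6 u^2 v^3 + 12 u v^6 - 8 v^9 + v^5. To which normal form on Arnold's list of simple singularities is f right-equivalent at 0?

E_8

The Hessian of f at 0 is [[0, 0], [0, 0]] with rank 0, so corank 2. A Groebner basis of the Jacobian ideal J(f) in C{u,v} is {-u^2/4 + u*v^3, v^4, u^3, u^2*v}; counting standard monomials gives mu = 8. Corank 2; j^3 = u^3 is a perfect cube, so E-series; the 5-jet and mu = 8 give E_8.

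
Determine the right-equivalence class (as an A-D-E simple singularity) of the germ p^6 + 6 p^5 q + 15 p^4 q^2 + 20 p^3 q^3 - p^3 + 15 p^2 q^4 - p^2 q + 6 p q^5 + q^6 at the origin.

D7

The Hessian of f at 0 has rank 0. Corank 2; j^3 = -p^2*(p + q) has shape L^2 M (L != M), so D-series; mu = 7 gives D_7.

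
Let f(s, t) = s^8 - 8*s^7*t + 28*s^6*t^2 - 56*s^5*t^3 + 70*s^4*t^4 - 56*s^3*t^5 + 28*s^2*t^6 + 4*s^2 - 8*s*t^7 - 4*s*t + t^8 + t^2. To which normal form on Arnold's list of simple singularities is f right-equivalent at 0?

A_7

The Hessian of f at 0 has rank 1. Corank 1: A-series; mu = 7 gives A_7.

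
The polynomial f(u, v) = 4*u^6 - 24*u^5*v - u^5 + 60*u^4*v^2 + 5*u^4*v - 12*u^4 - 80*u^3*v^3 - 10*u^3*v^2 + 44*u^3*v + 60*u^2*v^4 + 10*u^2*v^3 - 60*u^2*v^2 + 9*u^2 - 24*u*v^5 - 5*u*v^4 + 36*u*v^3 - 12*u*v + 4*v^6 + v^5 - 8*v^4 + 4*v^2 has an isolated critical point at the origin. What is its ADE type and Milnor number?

Type A_4, Milnor number mu = 4.

The Hessian of f at 0 has rank 1. Corank 1: A-series; mu = 4 gives A_4.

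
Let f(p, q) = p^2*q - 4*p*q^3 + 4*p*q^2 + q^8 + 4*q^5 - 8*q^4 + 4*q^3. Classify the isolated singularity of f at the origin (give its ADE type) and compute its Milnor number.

Type D9, Milnor number mu = 9.

The Hessian of f at 0 has rank 0. Corank 2; j^3 = q*(p + 2*q)^2 has shape L^2 M (L != M), so D-series; mu = 9 gives D_9.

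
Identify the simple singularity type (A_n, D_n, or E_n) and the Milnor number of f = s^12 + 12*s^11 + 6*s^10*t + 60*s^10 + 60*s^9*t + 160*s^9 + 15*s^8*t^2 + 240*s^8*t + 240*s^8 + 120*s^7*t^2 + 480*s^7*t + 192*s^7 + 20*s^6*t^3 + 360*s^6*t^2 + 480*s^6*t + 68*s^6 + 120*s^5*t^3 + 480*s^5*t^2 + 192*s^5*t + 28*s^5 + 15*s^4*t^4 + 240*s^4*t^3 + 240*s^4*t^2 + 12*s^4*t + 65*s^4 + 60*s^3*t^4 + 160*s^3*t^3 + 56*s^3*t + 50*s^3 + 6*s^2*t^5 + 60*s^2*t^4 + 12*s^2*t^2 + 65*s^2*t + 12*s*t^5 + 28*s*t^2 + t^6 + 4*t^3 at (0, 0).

Type D_{7}, Milnor number mu = 7.

The Hessian of f at 0 is [[0, 0], [0, 0]] with rank 0, so corank 2. A Groebner basis of the Jacobian ideal J(f) in C{s,t} is {2265625*s^2/6624 + 5178125*s*t/13248 + t^4 + 12425*t^3/1656 + 224375*t^2/2208, s^3 + 235*s^2/69 + 263*s*t/138 + 4*t^3/345 + 5*t^2/23, s^2*t - 125*s^2/69 + 95*s*t/138 - 8*t^3/345 + 13*t^2/23, -2125*s^2/828 + s*t^2 - 9425*s*t/1656 + 173*t^3/1035 - 515*t^2/276}; counting standard monomials gives mu = 7. Corank 2; j^3 = (2*s + t)*(5*s + 2*t)^2 has shape L^2 M (L != M), so D-series; mu = 7 gives D_7.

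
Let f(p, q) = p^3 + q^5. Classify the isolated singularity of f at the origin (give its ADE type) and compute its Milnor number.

Type E_{8}, Milnor number mu = 8.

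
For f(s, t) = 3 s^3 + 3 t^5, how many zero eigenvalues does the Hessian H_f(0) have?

Hessian at 0 has rank 0.

2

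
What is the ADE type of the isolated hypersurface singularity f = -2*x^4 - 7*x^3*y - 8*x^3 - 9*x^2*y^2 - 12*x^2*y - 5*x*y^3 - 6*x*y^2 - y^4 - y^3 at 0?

The Hessian of f at 0 has rank 0. Corank 2; j^3 = -(2*x + y)^3 is a perfect cube, so E-series; the 4-jet and mu = 7 give E_7.

E_7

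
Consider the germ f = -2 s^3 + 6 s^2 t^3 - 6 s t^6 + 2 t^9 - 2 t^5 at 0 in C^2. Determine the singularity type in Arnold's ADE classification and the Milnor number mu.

Type E_8, Milnor number mu = 8.

The Hessian of f at 0 has rank 0. Corank 2; j^3 = -2*s^3 is a perfect cube, so E-series; the 5-jet and mu = 8 give E_8.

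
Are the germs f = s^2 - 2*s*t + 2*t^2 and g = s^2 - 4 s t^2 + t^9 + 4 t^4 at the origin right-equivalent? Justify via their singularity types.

No.

The Hessian of f at 0 has rank 2. Corank 0: nondegenerate Morse point, so A_1. The Hessian of g at 0 has rank 1. Corank 1: A-series; mu = 8 gives A_8. f is A_1 but g is A_8, hence not right-equivalent.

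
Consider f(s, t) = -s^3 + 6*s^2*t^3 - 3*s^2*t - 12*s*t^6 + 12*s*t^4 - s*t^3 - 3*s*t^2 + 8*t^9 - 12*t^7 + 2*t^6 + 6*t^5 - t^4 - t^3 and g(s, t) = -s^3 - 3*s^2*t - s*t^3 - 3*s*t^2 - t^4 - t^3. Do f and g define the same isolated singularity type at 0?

The Hessian of f at 0 is [[0, 0], [0, 0]] with rank 0, so corank 2. A Groebner basis of the Jacobian ideal J(f) in C{s,t} is {s^3 + 3*s^2*t + 6*s^2 + 12*s*t + 6*t^2, -3*s^2 + s*t^2 - 6*s*t - 3*t^2, 3*s^2 + 6*s*t + t^3 + 3*t^2}; counting standard monomials gives mu = 7. Corank 2; j^3 = -(s + t)^3 is a perfect cube, so E-series; the 4-jet and mu = 7 give E_7. The Hessian of g at 0 is [[0, 0], [0, 0]] with rank 0, so corank 2. A Groebner basis of the Jacobian ideal J(g) in C{s,t} is {s^3 + 3*s^2*t + 6*s^2 + 12*s*t + 6*t^2, -3*s^2 + s*t^2 - 6*s*t - 3*t^2, 3*s^2 + 6*s*t + t^3 + 3*t^2}; counting standard monomials gives mu = 7. Corank 2; j^3 = -(s + t)^3 is a perfect cube, so E-series; the 4-jet and mu = 7 give E_7. Both have type E_7, hence right-equivalent.

Yes.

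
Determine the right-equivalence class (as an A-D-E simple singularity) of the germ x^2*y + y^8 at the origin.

The Hessian of f at 0 has rank 0. Corank 2; j^3 = x^2*y has shape L^2 M (L != M), so D-series; mu = 9 gives D_9.

D9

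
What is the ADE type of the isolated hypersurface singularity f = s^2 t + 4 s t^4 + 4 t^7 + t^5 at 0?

D_6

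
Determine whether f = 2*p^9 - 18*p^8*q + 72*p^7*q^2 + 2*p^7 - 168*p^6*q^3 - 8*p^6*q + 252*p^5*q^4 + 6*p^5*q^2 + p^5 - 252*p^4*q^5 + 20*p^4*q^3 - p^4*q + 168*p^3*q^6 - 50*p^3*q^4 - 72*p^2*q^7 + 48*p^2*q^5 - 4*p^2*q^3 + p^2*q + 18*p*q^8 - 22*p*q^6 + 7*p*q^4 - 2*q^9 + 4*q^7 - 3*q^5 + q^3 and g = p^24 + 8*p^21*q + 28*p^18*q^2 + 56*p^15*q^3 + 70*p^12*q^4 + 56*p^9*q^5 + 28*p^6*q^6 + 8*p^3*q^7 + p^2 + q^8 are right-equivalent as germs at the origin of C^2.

No.

The Hessian of f at 0 is [[0, 0], [0, 0]] with rank 0, so corank 2. A Groebner basis of the Jacobian ideal J(f) in C{p,q} is {q^3, p^2 + 3*q^2, p*q}; counting standard monomials gives mu = 4. Corank 2; j^3 = q*(p^2 + q^2) splits into three distinct lines over C (the quadratic factor has nonzero discriminant), so D_4. The Hessian of g at 0 is [[2, 0], [0, 0]] with rank 1, so corank 1. A Groebner basis of the Jacobian ideal J(g) in C{p,q} is {q^7, p}; counting standard monomials gives mu = 7. Corank 1: A-series; mu = 7 gives A_7. f is D_4 but g is A_7, hence not right-equivalent.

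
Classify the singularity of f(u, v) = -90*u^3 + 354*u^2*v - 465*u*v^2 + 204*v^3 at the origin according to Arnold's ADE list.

D_4

The Hessian of f at 0 has rank 0. Corank 2; j^3 = -3*(3*u - 4*v)*(10*u^2 - 26*u*v + 17*v^2) splits into three distinct lines over C (the quadratic factor has nonzero discriminant), so D_4.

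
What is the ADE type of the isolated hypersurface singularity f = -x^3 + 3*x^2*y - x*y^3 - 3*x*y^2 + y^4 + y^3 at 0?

E_{7}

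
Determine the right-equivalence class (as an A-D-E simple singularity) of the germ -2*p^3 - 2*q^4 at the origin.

E6

The Hessian of f at 0 has rank 0. Corank 2; j^3 = -2*p^3 is a perfect cube, so E-series; the 4-jet and mu = 6 give E_6.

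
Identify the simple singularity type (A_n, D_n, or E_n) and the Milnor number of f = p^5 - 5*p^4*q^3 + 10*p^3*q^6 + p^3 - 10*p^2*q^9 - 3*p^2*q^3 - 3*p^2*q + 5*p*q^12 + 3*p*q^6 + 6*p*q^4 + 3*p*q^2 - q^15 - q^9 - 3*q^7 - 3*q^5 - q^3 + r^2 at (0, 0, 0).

The Hessian of f at 0 has rank 1. Corank 2; j^3 = (p - q)^3 is a perfect cube, so E-series; the 5-jet and mu = 8 give E_8.

Type E8, Milnor number mu = 8.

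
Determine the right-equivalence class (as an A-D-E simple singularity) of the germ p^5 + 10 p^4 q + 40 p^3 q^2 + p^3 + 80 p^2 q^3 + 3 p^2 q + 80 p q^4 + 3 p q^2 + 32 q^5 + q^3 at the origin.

E_{8}

The Hessian of f at 0 has rank 0. Corank 2; j^3 = (p + q)^3 is a perfect cube, so E-series; the 5-jet and mu = 8 give E_8.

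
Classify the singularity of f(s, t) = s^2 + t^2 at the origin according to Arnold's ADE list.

A_{1}

The Hessian of f at 0 has rank 2. Corank 0: nondegenerate Morse point, so A_1.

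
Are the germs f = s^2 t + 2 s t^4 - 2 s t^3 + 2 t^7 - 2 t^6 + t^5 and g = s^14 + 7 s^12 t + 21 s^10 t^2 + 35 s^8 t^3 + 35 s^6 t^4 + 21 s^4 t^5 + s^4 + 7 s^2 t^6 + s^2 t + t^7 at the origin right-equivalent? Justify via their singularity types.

Yes.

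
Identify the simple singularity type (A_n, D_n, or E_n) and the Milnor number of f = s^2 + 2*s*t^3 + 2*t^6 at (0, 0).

Type A_5, Milnor number mu = 5.

The Hessian of f at 0 has rank 1. Corank 1: A-series; mu = 5 gives A_5.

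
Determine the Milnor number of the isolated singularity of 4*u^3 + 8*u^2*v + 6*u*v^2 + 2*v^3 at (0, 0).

4

The Hessian of f at 0 has rank 0. Corank 2; j^3 = 2*(u + v)*(2*u^2 + 2*u*v + v^2) splits into three distinct lines over C (the quadratic factor has nonzero discriminant), so D_4.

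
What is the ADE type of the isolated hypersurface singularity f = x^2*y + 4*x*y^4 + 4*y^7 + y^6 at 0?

The Hessian of f at 0 is [[0, 0], [0, 0]] with rank 0, so corank 2. A Groebner basis of the Jacobian ideal J(f) in C{x,y} is {x*y/2 + y^4, x^3, x^2*y, -x^2/3 + x*y^2}; counting standard monomials gives mu = 7. Corank 2; j^3 = x^2*y has shape L^2 M (L != M), so D-series; mu = 7 gives D_7.

D_{7}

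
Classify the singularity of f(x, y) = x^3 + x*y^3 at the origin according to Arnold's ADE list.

E7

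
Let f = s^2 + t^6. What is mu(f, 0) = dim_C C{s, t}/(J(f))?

The Hessian of f at 0 is [[2, 0], [0, 0]] with rank 1, so corank 1. A Groebner basis of the Jacobian ideal J(f) in C{s,t} is {t^5, s}; counting standard monomials gives mu = 5. Corank 1: A-series; mu = 5 gives A_5.

5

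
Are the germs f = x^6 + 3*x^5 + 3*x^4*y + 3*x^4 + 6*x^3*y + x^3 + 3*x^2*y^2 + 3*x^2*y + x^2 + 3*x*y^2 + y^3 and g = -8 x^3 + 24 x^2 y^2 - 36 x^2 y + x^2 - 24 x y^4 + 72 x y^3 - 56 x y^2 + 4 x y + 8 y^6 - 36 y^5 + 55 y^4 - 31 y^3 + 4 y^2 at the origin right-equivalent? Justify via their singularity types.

Yes.

The Hessian of f at 0 has rank 1. Corank 1: A-series; mu = 2 gives A_2. The Hessian of g at 0 has rank 1. Corank 1: A-series; mu = 2 gives A_2. Both have type A_2, hence right-equivalent.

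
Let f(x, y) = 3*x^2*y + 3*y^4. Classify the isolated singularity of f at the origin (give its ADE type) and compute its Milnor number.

The Hessian of f at 0 has rank 0. Corank 2; j^3 = 3*x^2*y has shape L^2 M (L != M), so D-series; mu = 5 gives D_5.

Type D5, Milnor number mu = 5.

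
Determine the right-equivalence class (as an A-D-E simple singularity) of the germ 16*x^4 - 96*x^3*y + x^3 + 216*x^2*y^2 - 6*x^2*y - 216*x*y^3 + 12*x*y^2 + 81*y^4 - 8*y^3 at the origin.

The Hessian of f at 0 has rank 0. Corank 2; j^3 = (x - 2*y)^3 is a perfect cube, so E-series; the 4-jet and mu = 6 give E_6.

E_6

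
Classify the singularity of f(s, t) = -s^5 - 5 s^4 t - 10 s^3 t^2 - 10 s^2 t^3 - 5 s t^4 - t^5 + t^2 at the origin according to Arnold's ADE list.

The Hessian of f at 0 has rank 1. Corank 1: A-series; mu = 4 gives A_4.

A_{4}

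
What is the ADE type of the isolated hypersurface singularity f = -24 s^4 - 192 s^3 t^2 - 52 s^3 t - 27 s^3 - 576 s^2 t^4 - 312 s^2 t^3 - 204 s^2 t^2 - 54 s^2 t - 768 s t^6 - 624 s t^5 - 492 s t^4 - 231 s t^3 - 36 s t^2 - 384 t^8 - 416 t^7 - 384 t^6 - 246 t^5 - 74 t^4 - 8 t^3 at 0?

E_7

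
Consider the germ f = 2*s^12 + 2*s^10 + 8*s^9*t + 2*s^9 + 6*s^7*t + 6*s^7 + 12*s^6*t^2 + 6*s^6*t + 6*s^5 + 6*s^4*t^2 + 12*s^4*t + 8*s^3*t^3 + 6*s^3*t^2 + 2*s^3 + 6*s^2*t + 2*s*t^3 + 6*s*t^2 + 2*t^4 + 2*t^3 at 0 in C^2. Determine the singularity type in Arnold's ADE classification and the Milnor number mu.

Type E7, Milnor number mu = 7.

The Hessian of f at 0 has rank 0. Corank 2; j^3 = 2*(s + t)^3 is a perfect cube, so E-series; the 4-jet and mu = 7 give E_7.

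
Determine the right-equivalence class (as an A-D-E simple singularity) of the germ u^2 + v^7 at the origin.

A_6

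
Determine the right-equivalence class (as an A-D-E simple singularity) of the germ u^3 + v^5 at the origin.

E_8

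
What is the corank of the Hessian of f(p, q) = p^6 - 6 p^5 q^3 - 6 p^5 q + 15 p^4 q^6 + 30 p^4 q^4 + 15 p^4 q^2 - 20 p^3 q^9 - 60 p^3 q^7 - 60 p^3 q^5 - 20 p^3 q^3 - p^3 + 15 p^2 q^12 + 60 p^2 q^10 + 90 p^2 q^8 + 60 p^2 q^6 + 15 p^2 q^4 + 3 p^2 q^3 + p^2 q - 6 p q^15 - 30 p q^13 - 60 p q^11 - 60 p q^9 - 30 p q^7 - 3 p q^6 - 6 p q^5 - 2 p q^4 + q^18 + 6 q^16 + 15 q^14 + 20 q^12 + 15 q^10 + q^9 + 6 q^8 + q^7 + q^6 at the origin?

Hessian at 0 has rank 0.

2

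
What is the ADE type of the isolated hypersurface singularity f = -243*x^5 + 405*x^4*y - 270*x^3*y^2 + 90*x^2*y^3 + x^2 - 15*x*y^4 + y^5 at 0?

A_{4}

The Hessian of f at 0 has rank 1. Corank 1: A-series; mu = 4 gives A_4.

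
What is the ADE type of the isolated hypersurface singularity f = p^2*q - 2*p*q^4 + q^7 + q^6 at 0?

D_7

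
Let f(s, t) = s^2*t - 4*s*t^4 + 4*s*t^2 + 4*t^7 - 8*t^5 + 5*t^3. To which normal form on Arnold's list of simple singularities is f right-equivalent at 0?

D_{4}

The Hessian of f at 0 is [[0, 0], [0, 0]] with rank 0, so corank 2. A Groebner basis of the Jacobian ideal J(f) in C{s,t} is {t^3, s^2 - t^2, s*t + 2*t^2}; counting standard monomials gives mu = 4. Corank 2; j^3 = t*(s^2 + 4*s*t + 5*t^2) splits into three distinct lines over C (the quadratic factor has nonzero discriminant), so D_4.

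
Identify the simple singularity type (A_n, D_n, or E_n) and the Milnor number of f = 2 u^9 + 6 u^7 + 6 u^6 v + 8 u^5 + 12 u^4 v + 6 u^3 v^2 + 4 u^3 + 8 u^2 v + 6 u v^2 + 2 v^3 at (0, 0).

The Hessian of f at 0 is [[0, 0], [0, 0]] with rank 0, so corank 2. A Groebner basis of the Jacobian ideal J(f) in C{u,v} is {v^3, u^2 - 3*v^2/2, u*v + 3*v^2/2}; counting standard monomials gives mu = 4. Corank 2; j^3 = 2*(u + v)*(2*u^2 + 2*u*v + v^2) splits into three distinct lines over C (the quadratic factor has nonzero discriminant), so D_4.

Type D_4, Milnor number mu = 4.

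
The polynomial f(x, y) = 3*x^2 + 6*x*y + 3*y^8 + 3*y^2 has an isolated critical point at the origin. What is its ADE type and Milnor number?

Type A_{7}, Milnor number mu = 7.

The Hessian of f at 0 has rank 1. Corank 1: A-series; mu = 7 gives A_7.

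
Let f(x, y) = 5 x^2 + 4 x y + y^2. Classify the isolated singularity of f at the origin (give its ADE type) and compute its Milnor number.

Type A1, Milnor number mu = 1.

The Hessian of f at 0 has rank 2. Corank 0: nondegenerate Morse point, so A_1.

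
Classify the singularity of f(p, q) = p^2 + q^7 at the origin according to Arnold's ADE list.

The Hessian of f at 0 has rank 1. Corank 1: A-series; mu = 6 gives A_6.

A_6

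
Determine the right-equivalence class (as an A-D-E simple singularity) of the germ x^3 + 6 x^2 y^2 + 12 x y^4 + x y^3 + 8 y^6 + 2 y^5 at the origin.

The Hessian of f at 0 has rank 0. Corank 2; j^3 = x^3 is a perfect cube, so E-series; the 4-jet and mu = 7 give E_7.

E_7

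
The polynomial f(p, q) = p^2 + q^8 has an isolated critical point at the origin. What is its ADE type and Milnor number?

Type A_7, Milnor number mu = 7.

The Hessian of f at 0 has rank 1. Corank 1: A-series; mu = 7 gives A_7.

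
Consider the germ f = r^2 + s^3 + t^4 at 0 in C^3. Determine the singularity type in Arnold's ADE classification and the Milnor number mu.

The Hessian of f at 0 has rank 1. Corank 2; j^3 = s^3 is a perfect cube, so E-series; the 4-jet and mu = 6 give E_6.

Type E6, Milnor number mu = 6.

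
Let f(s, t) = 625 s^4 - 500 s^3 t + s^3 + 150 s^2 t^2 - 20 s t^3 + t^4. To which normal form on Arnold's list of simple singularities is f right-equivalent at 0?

The Hessian of f at 0 is [[0, 0], [0, 0]] with rank 0, so corank 2. A Groebner basis of the Jacobian ideal J(f) in C{s,t} is {t^4, s*t^2 - t^3/15, s^2}; counting standard monomials gives mu = 6. Corank 2; j^3 = s^3 is a perfect cube, so E-series; the 4-jet and mu = 6 give E_6.

E_{6}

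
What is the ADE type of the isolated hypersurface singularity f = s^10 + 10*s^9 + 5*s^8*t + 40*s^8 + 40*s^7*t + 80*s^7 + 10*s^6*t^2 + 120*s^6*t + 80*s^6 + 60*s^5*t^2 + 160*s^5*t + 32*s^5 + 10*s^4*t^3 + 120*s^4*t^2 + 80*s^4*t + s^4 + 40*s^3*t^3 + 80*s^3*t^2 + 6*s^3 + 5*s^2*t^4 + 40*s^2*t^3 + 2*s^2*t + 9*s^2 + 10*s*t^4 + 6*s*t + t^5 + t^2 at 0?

A_4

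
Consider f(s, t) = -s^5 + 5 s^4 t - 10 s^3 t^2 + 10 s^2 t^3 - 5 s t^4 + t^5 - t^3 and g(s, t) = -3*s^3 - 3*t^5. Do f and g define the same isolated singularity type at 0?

The Hessian of f at 0 is [[0, 0], [0, 0]] with rank 0, so corank 2. A Groebner basis of the Jacobian ideal J(f) in C{s,t} is {s^4 - 4*s^3*t, t^2}; counting standard monomials gives mu = 8. Corank 2; j^3 = -t^3 is a perfect cube, so E-series; the 5-jet and mu = 8 give E_8. The Hessian of g at 0 is [[0, 0], [0, 0]] with rank 0, so corank 2. A Groebner basis of the Jacobian ideal J(g) in C{s,t} is {t^4, s^2}; counting standard monomials gives mu = 8. Corank 2; j^3 = -3*s^3 is a perfect cube, so E-series; the 5-jet and mu = 8 give E_8. Both have type E_8, hence right-equivalent.

Yes.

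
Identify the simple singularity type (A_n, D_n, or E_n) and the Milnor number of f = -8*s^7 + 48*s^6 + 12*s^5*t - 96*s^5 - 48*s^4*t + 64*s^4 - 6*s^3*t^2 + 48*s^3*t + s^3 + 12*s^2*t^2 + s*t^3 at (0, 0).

The Hessian of f at 0 is [[0, 0], [0, 0]] with rank 0, so corank 2. A Groebner basis of the Jacobian ideal J(f) in C{s,t} is {3*s^2/16 + t^4 + t^3/16, s^3, s^2*t - s^2/16 - t^3/48, s^2/2 + s*t^2 + t^3/6}; counting standard monomials gives mu = 7. Corank 2; j^3 = s^3 is a perfect cube, so E-series; the 4-jet and mu = 7 give E_7.

Type E7, Milnor number mu = 7.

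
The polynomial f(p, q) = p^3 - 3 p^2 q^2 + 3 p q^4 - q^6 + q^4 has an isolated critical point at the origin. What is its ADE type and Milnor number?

Type E_6, Milnor number mu = 6.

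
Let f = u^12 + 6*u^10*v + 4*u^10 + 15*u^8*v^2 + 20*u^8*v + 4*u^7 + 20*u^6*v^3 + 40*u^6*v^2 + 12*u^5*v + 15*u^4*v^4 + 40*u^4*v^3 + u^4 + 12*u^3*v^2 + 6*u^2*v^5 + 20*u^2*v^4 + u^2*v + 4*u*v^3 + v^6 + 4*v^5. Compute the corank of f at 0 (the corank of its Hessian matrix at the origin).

2

The Hessian at 0 is [[0, 0], [0, 0]] of rank 0; hence corank 2.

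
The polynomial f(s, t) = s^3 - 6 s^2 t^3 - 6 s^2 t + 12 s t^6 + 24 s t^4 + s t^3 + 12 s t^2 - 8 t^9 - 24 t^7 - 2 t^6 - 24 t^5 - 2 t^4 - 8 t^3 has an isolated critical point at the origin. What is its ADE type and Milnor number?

Type E7, Milnor number mu = 7.

The Hessian of f at 0 has rank 0. Corank 2; j^3 = (s - 2*t)^3 is a perfect cube, so E-series; the 4-jet and mu = 7 give E_7.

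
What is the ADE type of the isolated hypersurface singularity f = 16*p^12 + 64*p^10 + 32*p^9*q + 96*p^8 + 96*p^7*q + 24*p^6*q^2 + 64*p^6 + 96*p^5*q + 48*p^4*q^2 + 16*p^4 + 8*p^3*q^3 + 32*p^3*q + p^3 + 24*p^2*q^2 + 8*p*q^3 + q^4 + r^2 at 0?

E_{6}

The Hessian of f at 0 has rank 1. Corank 2; j^3 = p^3 is a perfect cube, so E-series; the 4-jet and mu = 6 give E_6.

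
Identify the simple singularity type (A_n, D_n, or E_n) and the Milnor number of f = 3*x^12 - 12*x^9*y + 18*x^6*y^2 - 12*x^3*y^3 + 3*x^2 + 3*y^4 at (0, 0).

Type A3, Milnor number mu = 3.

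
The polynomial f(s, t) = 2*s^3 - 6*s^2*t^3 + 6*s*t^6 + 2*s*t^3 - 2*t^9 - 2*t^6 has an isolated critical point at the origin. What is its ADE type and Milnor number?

Type E_7, Milnor number mu = 7.

The Hessian of f at 0 has rank 0. Corank 2; j^3 = 2*s^3 is a perfect cube, so E-series; the 4-jet and mu = 7 give E_7.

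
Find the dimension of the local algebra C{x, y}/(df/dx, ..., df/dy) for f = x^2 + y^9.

8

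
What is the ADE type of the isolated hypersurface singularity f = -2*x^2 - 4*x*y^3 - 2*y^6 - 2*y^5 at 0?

A_4

The Hessian of f at 0 is [[-4, 0], [0, 0]] with rank 1, so corank 1. A Groebner basis of the Jacobian ideal J(f) in C{x,y} is {x + y^3, x^2, x*y}; counting standard monomials gives mu = 4. Corank 1: A-series; mu = 4 gives A_4.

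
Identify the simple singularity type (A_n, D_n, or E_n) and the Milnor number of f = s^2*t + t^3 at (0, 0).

The Hessian of f at 0 has rank 0. Corank 2; j^3 = t*(s^2 + t^2) splits into three distinct lines over C (the quadratic factor has nonzero discriminant), so D_4.

Type D_{4}, Milnor number mu = 4.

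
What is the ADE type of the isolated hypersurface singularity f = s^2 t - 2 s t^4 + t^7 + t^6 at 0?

D7

The Hessian of f at 0 is [[0, 0], [0, 0]] with rank 0, so corank 2. A Groebner basis of the Jacobian ideal J(f) in C{s,t} is {-s*t + t^4, s^3, s^2*t, s^2/6 + s*t^2}; counting standard monomials gives mu = 7. Corank 2; j^3 = s^2*t has shape L^2 M (L != M), so D-series; mu = 7 gives D_7.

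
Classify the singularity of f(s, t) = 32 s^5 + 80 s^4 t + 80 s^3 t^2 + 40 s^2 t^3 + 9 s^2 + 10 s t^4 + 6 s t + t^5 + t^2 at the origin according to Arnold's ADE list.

The Hessian of f at 0 has rank 1. Corank 1: A-series; mu = 4 gives A_4.

A_4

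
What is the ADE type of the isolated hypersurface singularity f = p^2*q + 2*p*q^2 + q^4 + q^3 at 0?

D5

The Hessian of f at 0 has rank 0. Corank 2; j^3 = q*(p + q)^2 has shape L^2 M (L != M), so D-series; mu = 5 gives D_5.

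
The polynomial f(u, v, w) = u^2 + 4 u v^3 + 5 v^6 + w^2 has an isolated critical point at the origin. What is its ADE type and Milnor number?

The Hessian of f at 0 has rank 2. Corank 1: A-series; mu = 5 gives A_5.

Type A5, Milnor number mu = 5.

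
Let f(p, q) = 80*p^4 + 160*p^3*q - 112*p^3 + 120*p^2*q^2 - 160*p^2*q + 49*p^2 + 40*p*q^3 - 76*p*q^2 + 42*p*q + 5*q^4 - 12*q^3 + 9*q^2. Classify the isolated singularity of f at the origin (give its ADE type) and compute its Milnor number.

Type A3, Milnor number mu = 3.

The Hessian of f at 0 is [[98, 42], [42, 18]] with rank 1, so corank 1. A Groebner basis of the Jacobian ideal J(f) in C{p,q} is {p^2 - 63*p/2 - 27*q/2, p*q + 147*p/2 + 63*q/2, -343*p/2 + q^2 - 147*q/2}; counting standard monomials gives mu = 3. Corank 1: A-series; mu = 3 gives A_3.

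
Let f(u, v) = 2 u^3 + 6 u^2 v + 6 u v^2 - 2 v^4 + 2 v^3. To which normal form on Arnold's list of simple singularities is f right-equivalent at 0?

E6

The Hessian of f at 0 has rank 0. Corank 2; j^3 = 2*(u + v)^3 is a perfect cube, so E-series; the 4-jet and mu = 6 give E_6.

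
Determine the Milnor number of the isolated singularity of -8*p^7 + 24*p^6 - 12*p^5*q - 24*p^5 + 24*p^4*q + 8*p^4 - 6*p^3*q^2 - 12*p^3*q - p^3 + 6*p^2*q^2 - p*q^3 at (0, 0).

The Hessian of f at 0 is [[0, 0], [0, 0]] with rank 0, so corank 2. A Groebner basis of the Jacobian ideal J(f) in C{p,q} is {3*p^2/4 + q^4 + q^3/4, p^3, p^2*q - p^2/4 - q^3/12, -p^2 + p*q^2 - q^3/3}; counting standard monomials gives mu = 7. Corank 2; j^3 = -p^3 is a perfect cube, so E-series; the 4-jet and mu = 7 give E_7.

7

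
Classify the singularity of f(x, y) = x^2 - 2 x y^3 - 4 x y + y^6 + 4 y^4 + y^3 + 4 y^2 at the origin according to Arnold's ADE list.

The Hessian of f at 0 is [[2, -4], [-4, 8]] with rank 1, so corank 1. A Groebner basis of the Jacobian ideal J(f) in C{x,y} is {y^2, x - 2*y}; counting standard monomials gives mu = 2. Corank 1: A-series; mu = 2 gives A_2.

A_2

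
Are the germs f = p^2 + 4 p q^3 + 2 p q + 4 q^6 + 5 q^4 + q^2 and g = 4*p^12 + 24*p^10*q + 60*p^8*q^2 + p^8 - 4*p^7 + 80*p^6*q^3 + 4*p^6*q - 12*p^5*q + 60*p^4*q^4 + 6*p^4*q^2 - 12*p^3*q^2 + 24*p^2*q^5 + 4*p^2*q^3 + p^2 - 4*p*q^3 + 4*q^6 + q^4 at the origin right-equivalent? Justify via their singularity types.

Yes.

The Hessian of f at 0 has rank 1. Corank 1: A-series; mu = 3 gives A_3. The Hessian of g at 0 has rank 1. Corank 1: A-series; mu = 3 gives A_3. Both have type A_3, hence right-equivalent.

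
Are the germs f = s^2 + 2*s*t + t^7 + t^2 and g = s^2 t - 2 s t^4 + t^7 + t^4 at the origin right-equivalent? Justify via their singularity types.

No.

The Hessian of f at 0 has rank 1. Corank 1: A-series; mu = 6 gives A_6. The Hessian of g at 0 has rank 0. Corank 2; j^3 = s^2*t has shape L^2 M (L != M), so D-series; mu = 5 gives D_5. f is A_6 but g is D_5, hence not right-equivalent.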